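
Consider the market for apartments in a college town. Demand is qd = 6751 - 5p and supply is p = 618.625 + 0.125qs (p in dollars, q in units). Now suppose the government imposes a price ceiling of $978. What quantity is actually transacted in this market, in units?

2251

Rearranging supply gives qs = 8p - 4949. In a free market, 6751 - 5p = 8p - 4949 gives the equilibrium p* = 900, q* = 2251.
Since 978 is above p* = 900, the ceiling does not bind and the free-market outcome prevails.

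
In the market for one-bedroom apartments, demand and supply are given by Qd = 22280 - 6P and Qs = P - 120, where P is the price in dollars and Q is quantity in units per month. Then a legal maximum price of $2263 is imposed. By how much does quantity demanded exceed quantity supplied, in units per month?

Without the control the market clears where 22280 - 6P = P - 120, i.e. P* = 3200 and Q* = 3080.
Because the ceiling (2263) lies below the market-clearing price, it is binding.
At P = 2263: Qd = 22280 - 6·2263 = 8702 and Qs = 2263 - 120 = 2143.
Shortage = Qd - Qs = 8702 - 2143 = 6559.

6559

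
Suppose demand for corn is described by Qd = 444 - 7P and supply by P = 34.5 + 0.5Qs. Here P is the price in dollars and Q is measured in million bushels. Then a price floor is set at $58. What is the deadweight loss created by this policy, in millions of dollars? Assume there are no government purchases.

Rearranging supply gives Qs = 2P - 69. In a free market, 444 - 7P = 2P - 69 gives the equilibrium P* = 57, Q* = 45.
Because the floor (58) lies above the market-clearing price, it is binding.
At P = 58: Qd = 444 - 7·58 = 38 and Qs = 2·58 - 69 = 47.
Quantity traded falls to 38. At Q = 38 the demand price is (444 - 38)/7 = 58 and the supply price is (69 + 38)/2 = 53.5.
Deadweight loss = ½ · (58 - 53.5) · (45 - 38) = ½ · 4.5 · 7 = 15.75.

15.75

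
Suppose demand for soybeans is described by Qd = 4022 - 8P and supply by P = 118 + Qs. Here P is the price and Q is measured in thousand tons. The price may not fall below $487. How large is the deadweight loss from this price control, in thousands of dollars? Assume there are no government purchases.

Rearranging supply gives Qs = P - 118. Equilibrium: 4022 - 8P = P - 118, so 4140 = 9P and P* = 460, Q* = 342.
Because the floor (487) lies above the market-clearing price, it is binding.
At P = 487: Qd = 4022 - 8·487 = 126 and Qs = 487 - 118 = 369.
Quantity traded falls to 126. At Q = 126 the demand price is (4022 - 126)/8 = 487 and the supply price is 118 + 126 = 244.
Deadweight loss = ½ · (487 - 244) · (342 - 126) = ½ · 243 · 216 = 26244.

26244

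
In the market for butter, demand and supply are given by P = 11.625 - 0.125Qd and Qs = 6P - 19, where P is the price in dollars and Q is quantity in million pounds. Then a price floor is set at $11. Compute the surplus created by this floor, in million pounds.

Rearranging demand gives Qd = 93 - 8P. Without the control the market clears where 93 - 8P = 6P - 19, i.e. P* = 8 and Q* = 29.
Since 11 > 8, the floor is binding.
At P = 11: Qd = 93 - 8·11 = 5 and Qs = 6·11 - 19 = 47.
Surplus = Qs - Qd = 47 - 5 = 42.

42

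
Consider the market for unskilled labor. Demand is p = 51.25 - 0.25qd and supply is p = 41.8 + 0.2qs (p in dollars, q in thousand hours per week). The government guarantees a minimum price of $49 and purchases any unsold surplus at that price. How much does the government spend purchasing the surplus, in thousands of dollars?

1323

Rearranging demand gives qd = 205 - 4p; rearranging supply gives qs = 5p - 209. Equilibrium: 205 - 4p = 5p - 209, so 414 = 9p and p* = 46, q* = 21.
Since 49 > 46, the floor is binding.
At p = 49: qd = 205 - 4·49 = 9 and qs = 5·49 - 209 = 36.
Surplus = qs - qd = 27.
Government expenditure = surplus × support price = 27 × 49 = 1323.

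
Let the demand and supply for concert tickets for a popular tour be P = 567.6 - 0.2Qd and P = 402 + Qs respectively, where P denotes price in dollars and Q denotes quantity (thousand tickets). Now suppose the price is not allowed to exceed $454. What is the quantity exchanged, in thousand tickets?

Rearranging demand gives Qd = 2838 - 5P; rearranging supply gives Qs = P - 402. In a free market, 2838 - 5P = P - 402 gives the equilibrium P* = 540, Q* = 138.
The ceiling of 454 is below the equilibrium price 540, so it binds.
At P = 454: Qd = 2838 - 5·454 = 568 and Qs = 454 - 402 = 52.
The quantity actually transacted is the short side, supply: 52.

52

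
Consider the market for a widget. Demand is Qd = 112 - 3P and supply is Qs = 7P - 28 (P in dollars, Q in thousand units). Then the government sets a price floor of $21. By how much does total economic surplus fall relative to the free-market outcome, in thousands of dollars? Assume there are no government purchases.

Without the control the market clears where 112 - 3P = 7P - 28, i.e. P* = 14 and Q* = 70.
Since 21 > 14, the floor is binding.
At P = 21: Qd = 112 - 3·21 = 49 and Qs = 7·21 - 28 = 119.
Quantity traded falls to 49. At Q = 49 the demand price is (112 - 49)/3 = 21 and the supply price is (28 + 49)/7 = 11.
Deadweight loss = ½ · (21 - 11) · (70 - 49) = ½ · 10 · 21 = 105.

105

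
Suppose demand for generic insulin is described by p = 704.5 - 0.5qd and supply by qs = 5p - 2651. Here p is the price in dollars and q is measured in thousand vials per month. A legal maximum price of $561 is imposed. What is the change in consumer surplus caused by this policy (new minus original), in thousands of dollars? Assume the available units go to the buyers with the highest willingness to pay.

669.75

Rearranging demand gives qd = 1409 - 2p. Equilibrium: 1409 - 2p = 5p - 2651, so 4060 = 7p and p* = 580, q* = 249.
The ceiling of 561 is below the equilibrium price 580, so it binds.
At p = 561: qd = 1409 - 2·561 = 287 and qs = 5·561 - 2651 = 154.
Consumer surplus without the control is ½ · (704.5 - 580) · 249 = 15500.25.
With the ceiling, 154 units are sold at 561 (assume they go to the highest-value buyers). The demand price at q = 154 is 627.5, so CS = ½ · [(704.5 - 561) + (627.5 - 561)] · 154 = 16170.
Change in consumer surplus = 16170 - 15500.25 = 669.75.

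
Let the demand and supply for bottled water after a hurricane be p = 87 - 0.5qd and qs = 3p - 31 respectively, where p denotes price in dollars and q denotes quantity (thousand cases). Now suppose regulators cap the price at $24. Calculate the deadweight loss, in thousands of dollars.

Rearranging demand gives qd = 174 - 2p. Equilibrium: 174 - 2p = 3p - 31, so 205 = 5p and p* = 41, q* = 92.
Because the ceiling (24) lies below the market-clearing price, it is binding.
At p = 24: qd = 174 - 2·24 = 126 and qs = 3·24 - 31 = 41.
Quantity traded falls to 41. At q = 41 the demand price is (174 - 41)/2 = 66.5 and the supply price is (31 + 41)/3 = 24.
Deadweight loss = ½ · (66.5 - 24) · (92 - 41) = ½ · 42.5 · 51 = 1083.75.

1083.75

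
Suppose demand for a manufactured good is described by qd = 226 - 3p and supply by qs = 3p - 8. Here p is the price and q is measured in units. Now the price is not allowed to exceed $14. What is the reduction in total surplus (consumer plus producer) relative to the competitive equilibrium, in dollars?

1875

In a free market, 226 - 3p = 3p - 8 gives the equilibrium p* = 39, q* = 109.
The ceiling of 14 is below the equilibrium price 39, so it binds.
At p = 14: qd = 226 - 3·14 = 184 and qs = 3·14 - 8 = 34.
Quantity traded falls to 34. At q = 34 the demand price is (226 - 34)/3 = 64 and the supply price is (8 + 34)/3 = 14.
Deadweight loss = ½ · (64 - 14) · (109 - 34) = ½ · 50 · 75 = 1875.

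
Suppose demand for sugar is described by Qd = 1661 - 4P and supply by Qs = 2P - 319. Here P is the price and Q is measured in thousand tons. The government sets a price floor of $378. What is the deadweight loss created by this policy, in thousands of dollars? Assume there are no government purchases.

13824

Equilibrium: 1661 - 4P = 2P - 319, so 1980 = 6P and P* = 330, Q* = 341.
The floor of 378 is above the equilibrium price 330, so it binds.
At P = 378: Qd = 1661 - 4·378 = 149 and Qs = 2·378 - 319 = 437.
Quantity traded falls to 149. At Q = 149 the demand price is (1661 - 149)/4 = 378 and the supply price is (319 + 149)/2 = 234.
Deadweight loss = ½ · (378 - 234) · (341 - 149) = ½ · 144 · 192 = 13824.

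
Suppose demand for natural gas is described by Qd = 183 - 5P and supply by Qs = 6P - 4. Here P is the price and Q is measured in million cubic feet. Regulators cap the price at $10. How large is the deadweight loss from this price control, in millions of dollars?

Without the control the market clears where 183 - 5P = 6P - 4, i.e. P* = 17 and Q* = 98.
The ceiling of 10 is below the equilibrium price 17, so it binds.
At P = 10: Qd = 183 - 5·10 = 133 and Qs = 6·10 - 4 = 56.
Quantity traded falls to 56. At Q = 56 the demand price is (183 - 56)/5 = 25.4 and the supply price is (4 + 56)/6 = 10.
Deadweight loss = ½ · (25.4 - 10) · (98 - 56) = ½ · 15.4 · 42 = 323.4.

323.4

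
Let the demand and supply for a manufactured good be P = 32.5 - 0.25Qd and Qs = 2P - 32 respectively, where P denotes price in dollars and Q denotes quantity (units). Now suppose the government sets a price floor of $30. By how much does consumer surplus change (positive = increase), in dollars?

Rearranging demand gives Qd = 130 - 4P. Setting quantity demanded equal to quantity supplied, 130 - 4P = 2P - 32, gives P* = 27 and Q* = 22.
Since 30 > 27, the floor is binding.
At P = 30: Qd = 130 - 4·30 = 10 and Qs = 2·30 - 32 = 28.
Consumer surplus without the control is ½ · (32.5 - 27) · 22 = 60.5.
With the floor, consumers buy 10 units at 30, so CS = ½ · (32.5 - 30) · 10 = 12.5.
Change in consumer surplus = 12.5 - 60.5 = -48.

-48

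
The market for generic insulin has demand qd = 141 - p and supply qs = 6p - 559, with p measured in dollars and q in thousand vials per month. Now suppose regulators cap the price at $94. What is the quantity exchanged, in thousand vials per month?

5

Without the control the market clears where 141 - p = 6p - 559, i.e. p* = 100 and q* = 41.
Since 94 < 100, the ceiling is binding.
At p = 94: qd = 141 - 94 = 47 and qs = 6·94 - 559 = 5.
The quantity actually transacted is the short side, supply: 5.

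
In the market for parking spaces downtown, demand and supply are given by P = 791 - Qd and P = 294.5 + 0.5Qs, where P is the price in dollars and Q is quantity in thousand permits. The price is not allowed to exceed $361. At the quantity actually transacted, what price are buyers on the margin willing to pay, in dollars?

658

Rearranging demand gives Qd = 791 - P; rearranging supply gives Qs = 2P - 589. Without the control the market clears where 791 - P = 2P - 589, i.e. P* = 460 and Q* = 331.
Because the ceiling (361) lies below the market-clearing price, it is binding.
At P = 361: Qd = 791 - 361 = 430 and Qs = 2·361 - 589 = 133.
Only 133 units reach the market. On the demand curve, the marginal buyer's willingness to pay at Q = 133 is (791 - 133) = 658.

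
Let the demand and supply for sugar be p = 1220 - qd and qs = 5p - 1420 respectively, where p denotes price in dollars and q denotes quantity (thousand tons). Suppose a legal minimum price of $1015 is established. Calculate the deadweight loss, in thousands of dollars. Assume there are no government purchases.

198375

Rearranging demand gives qd = 1220 - p. Setting quantity demanded equal to quantity supplied, 1220 - p = 5p - 1420, gives p* = 440 and q* = 780.
The floor of 1015 is above the equilibrium price 440, so it binds.
At p = 1015: qd = 1220 - 1015 = 205 and qs = 5·1015 - 1420 = 3655.
Quantity traded falls to 205. At q = 205 the demand price is 1220 - 205 = 1015 and the supply price is (1420 + 205)/5 = 325.
Deadweight loss = ½ · (1015 - 325) · (780 - 205) = ½ · 690 · 575 = 198375.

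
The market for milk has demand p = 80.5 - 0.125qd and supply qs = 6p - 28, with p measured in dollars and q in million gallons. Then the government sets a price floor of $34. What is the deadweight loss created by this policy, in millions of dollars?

0

Rearranging demand gives qd = 644 - 8p. Equilibrium: 644 - 8p = 6p - 28, so 672 = 14p and p* = 48, q* = 260.
Since 34 is below p* = 48, the floor does not bind and the free-market outcome prevails.
Since the control does not bind, no trades are prevented and deadweight loss is zero.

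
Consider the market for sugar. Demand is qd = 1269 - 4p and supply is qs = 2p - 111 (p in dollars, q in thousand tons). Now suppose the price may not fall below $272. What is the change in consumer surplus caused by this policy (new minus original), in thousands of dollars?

-11130

Setting quantity demanded equal to quantity supplied, 1269 - 4p = 2p - 111, gives p* = 230 and q* = 349.
Because the floor (272) lies above the market-clearing price, it is binding.
At p = 272: qd = 1269 - 4·272 = 181 and qs = 2·272 - 111 = 433.
Consumer surplus without the control is ½ · (317.25 - 230) · 349 = 15225.125.
With the floor, consumers buy 181 units at 272, so CS = ½ · (317.25 - 272) · 181 = 4095.125.
Change in consumer surplus = 4095.125 - 15225.125 = -11130.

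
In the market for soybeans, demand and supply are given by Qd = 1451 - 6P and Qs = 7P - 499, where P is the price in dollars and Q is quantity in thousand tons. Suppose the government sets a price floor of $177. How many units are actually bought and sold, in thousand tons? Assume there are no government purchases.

389

In a free market, 1451 - 6P = 7P - 499 gives the equilibrium P* = 150, Q* = 551.
Since 177 > 150, the floor is binding.
At P = 177: Qd = 1451 - 6·177 = 389 and Qs = 7·177 - 499 = 740.
The quantity actually transacted is the short side, demand: 389.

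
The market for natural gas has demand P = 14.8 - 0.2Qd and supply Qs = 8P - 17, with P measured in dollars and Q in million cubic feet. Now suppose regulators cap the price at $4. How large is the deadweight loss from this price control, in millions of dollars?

Rearranging demand gives Qd = 74 - 5P. Equilibrium: 74 - 5P = 8P - 17, so 91 = 13P and P* = 7, Q* = 39.
Since 4 < 7, the ceiling is binding.
At P = 4: Qd = 74 - 5·4 = 54 and Qs = 8·4 - 17 = 15.
Quantity traded falls to 15. At Q = 15 the demand price is (74 - 15)/5 = 11.8 and the supply price is (17 + 15)/8 = 4.
Deadweight loss = ½ · (11.8 - 4) · (39 - 15) = ½ · 7.8 · 24 = 93.6.

93.6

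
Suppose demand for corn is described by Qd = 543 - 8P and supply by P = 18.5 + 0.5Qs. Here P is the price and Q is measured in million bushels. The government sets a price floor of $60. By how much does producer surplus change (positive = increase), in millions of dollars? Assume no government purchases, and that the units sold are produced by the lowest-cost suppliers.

Rearranging supply gives Qs = 2P - 37. Equilibrium: 543 - 8P = 2P - 37, so 580 = 10P and P* = 58, Q* = 79.
The floor of 60 is above the equilibrium price 58, so it binds.
At P = 60: Qd = 543 - 8·60 = 63 and Qs = 2·60 - 37 = 83.
Producer surplus without the control is ½ · (58 - 18.5) · 79 = 1560.25.
With the floor, 63 units are sold at 60. The supply price at Q = 63 is 50, so PS = ½ · [(60 - 18.5) + (60 - 50)] · 63 = 1622.25.
Change in producer surplus = 1622.25 - 1560.25 = 62.

62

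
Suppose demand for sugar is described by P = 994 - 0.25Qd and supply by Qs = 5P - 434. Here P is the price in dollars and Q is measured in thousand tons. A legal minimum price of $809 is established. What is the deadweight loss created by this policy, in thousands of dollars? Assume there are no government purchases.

366339.6

Rearranging demand gives Qd = 3976 - 4P. Without the control the market clears where 3976 - 4P = 5P - 434, i.e. P* = 490 and Q* = 2016.
The floor of 809 is above the equilibrium price 490, so it binds.
At P = 809: Qd = 3976 - 4·809 = 740 and Qs = 5·809 - 434 = 3611.
Quantity traded falls to 740. At Q = 740 the demand price is (3976 - 740)/4 = 809 and the supply price is (434 + 740)/5 = 234.8.
Deadweight loss = ½ · (809 - 234.8) · (2016 - 740) = ½ · 574.2 · 1276 = 366339.6.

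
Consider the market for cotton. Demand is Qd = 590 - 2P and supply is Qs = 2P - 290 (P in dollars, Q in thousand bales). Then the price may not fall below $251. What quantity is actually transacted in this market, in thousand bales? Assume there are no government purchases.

Without the control the market clears where 590 - 2P = 2P - 290, i.e. P* = 220 and Q* = 150.
Because the floor (251) lies above the market-clearing price, it is binding.
At P = 251: Qd = 590 - 2·251 = 88 and Qs = 2·251 - 290 = 212.
The quantity actually transacted is the short side, demand: 88.

88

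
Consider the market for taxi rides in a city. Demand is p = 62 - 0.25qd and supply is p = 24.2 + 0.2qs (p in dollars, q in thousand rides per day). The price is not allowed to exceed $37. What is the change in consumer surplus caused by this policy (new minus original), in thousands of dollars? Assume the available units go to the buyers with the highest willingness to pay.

Rearranging demand gives qd = 248 - 4p; rearranging supply gives qs = 5p - 121. Setting quantity demanded equal to quantity supplied, 248 - 4p = 5p - 121, gives p* = 41 and q* = 84.
The ceiling of 37 is below the equilibrium price 41, so it binds.
At p = 37: qd = 248 - 4·37 = 100 and qs = 5·37 - 121 = 64.
Consumer surplus without the control is ½ · (62 - 41) · 84 = 882.
With the ceiling, 64 units are sold at 37 (assume they go to the highest-value buyers). The demand price at q = 64 is 46, so CS = ½ · [(62 - 37) + (46 - 37)] · 64 = 1088.
Change in consumer surplus = 1088 - 882 = 206.

206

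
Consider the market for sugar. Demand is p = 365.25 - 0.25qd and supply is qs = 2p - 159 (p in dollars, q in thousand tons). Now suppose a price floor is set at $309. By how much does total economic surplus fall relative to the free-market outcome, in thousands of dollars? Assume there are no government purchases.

Rearranging demand gives qd = 1461 - 4p. Setting quantity demanded equal to quantity supplied, 1461 - 4p = 2p - 159, gives p* = 270 and q* = 381.
The floor of 309 is above the equilibrium price 270, so it binds.
At p = 309: qd = 1461 - 4·309 = 225 and qs = 2·309 - 159 = 459.
Quantity traded falls to 225. At q = 225 the demand price is (1461 - 225)/4 = 309 and the supply price is (159 + 225)/2 = 192.
Deadweight loss = ½ · (309 - 192) · (381 - 225) = ½ · 117 · 156 = 9126.

9126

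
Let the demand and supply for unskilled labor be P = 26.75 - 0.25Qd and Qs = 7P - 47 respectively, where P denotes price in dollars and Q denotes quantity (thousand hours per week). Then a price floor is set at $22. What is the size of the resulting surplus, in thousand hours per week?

88

Rearranging demand gives Qd = 107 - 4P. Equilibrium: 107 - 4P = 7P - 47, so 154 = 11P and P* = 14, Q* = 51.
Because the floor (22) lies above the market-clearing price, it is binding.
At P = 22: Qd = 107 - 4·22 = 19 and Qs = 7·22 - 47 = 107.
Surplus = Qs - Qd = 107 - 19 = 88.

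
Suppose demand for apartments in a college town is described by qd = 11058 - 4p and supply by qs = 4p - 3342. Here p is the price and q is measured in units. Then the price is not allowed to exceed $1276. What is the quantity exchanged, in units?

1762

In a free market, 11058 - 4p = 4p - 3342 gives the equilibrium p* = 1800, q* = 3858.
Because the ceiling (1276) lies below the market-clearing price, it is binding.
At p = 1276: qd = 11058 - 4·1276 = 5954 and qs = 4·1276 - 3342 = 1762.
The quantity actually transacted is the short side, supply: 1762.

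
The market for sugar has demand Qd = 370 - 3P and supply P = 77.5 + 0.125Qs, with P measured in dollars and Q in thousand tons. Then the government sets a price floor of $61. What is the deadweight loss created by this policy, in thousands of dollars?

0

Rearranging supply gives Qs = 8P - 620. Without the control the market clears where 370 - 3P = 8P - 620, i.e. P* = 90 and Q* = 100.
The floor of 61 is below the equilibrium price 90, so it is not binding; the market clears at P* = 90, Q* = 100.
Since the control does not bind, no trades are prevented and deadweight loss is zero.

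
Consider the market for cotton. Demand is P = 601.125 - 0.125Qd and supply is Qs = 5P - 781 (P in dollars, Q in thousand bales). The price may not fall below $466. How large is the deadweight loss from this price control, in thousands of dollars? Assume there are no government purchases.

13478.4

Rearranging demand gives Qd = 4809 - 8P. Equilibrium: 4809 - 8P = 5P - 781, so 5590 = 13P and P* = 430, Q* = 1369.
The floor of 466 is above the equilibrium price 430, so it binds.
At P = 466: Qd = 4809 - 8·466 = 1081 and Qs = 5·466 - 781 = 1549.
Quantity traded falls to 1081. At Q = 1081 the demand price is (4809 - 1081)/8 = 466 and the supply price is (781 + 1081)/5 = 372.4.
Deadweight loss = ½ · (466 - 372.4) · (1369 - 1081) = ½ · 93.6 · 288 = 13478.4.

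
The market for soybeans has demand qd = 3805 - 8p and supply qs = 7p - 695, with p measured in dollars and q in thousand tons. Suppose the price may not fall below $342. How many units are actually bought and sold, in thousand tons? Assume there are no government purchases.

Without the control the market clears where 3805 - 8p = 7p - 695, i.e. p* = 300 and q* = 1405.
The floor of 342 is above the equilibrium price 300, so it binds.
At p = 342: qd = 3805 - 8·342 = 1069 and qs = 7·342 - 695 = 1699.
The quantity actually transacted is the short side, demand: 1069.

1069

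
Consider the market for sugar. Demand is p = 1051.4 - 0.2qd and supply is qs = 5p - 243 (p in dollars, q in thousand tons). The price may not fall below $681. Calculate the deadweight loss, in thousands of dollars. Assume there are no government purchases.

Rearranging demand gives qd = 5257 - 5p. Without the control the market clears where 5257 - 5p = 5p - 243, i.e. p* = 550 and q* = 2507.
Because the floor (681) lies above the market-clearing price, it is binding.
At p = 681: qd = 5257 - 5·681 = 1852 and qs = 5·681 - 243 = 3162.
Quantity traded falls to 1852. At q = 1852 the demand price is (5257 - 1852)/5 = 681 and the supply price is (243 + 1852)/5 = 419.
Deadweight loss = ½ · (681 - 419) · (2507 - 1852) = ½ · 262 · 655 = 85805.

85805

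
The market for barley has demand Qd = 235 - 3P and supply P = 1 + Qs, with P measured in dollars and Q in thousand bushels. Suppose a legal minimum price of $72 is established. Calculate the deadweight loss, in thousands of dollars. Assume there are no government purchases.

Rearranging supply gives Qs = P - 1. Setting quantity demanded equal to quantity supplied, 235 - 3P = P - 1, gives P* = 59 and Q* = 58.
Since 72 > 59, the floor is binding.
At P = 72: Qd = 235 - 3·72 = 19 and Qs = 72 - 1 = 71.
Quantity traded falls to 19. At Q = 19 the demand price is (235 - 19)/3 = 72 and the supply price is 1 + 19 = 20.
Deadweight loss = ½ · (72 - 20) · (58 - 19) = ½ · 52 · 39 = 1014.

1014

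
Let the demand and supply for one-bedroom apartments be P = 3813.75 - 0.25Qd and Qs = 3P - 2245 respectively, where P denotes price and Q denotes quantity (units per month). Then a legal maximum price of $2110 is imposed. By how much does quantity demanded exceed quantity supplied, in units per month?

2730

Rearranging demand gives Qd = 15255 - 4P. In a free market, 15255 - 4P = 3P - 2245 gives the equilibrium P* = 2500, Q* = 5255.
Since 2110 < 2500, the ceiling is binding.
At P = 2110: Qd = 15255 - 4·2110 = 6815 and Qs = 3·2110 - 2245 = 4085.
Shortage = Qd - Qs = 6815 - 4085 = 2730.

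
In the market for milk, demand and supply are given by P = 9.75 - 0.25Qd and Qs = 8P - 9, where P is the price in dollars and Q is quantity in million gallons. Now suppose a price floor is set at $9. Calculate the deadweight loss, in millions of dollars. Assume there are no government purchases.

Rearranging demand gives Qd = 39 - 4P. Setting quantity demanded equal to quantity supplied, 39 - 4P = 8P - 9, gives P* = 4 and Q* = 23.
Since 9 > 4, the floor is binding.
At P = 9: Qd = 39 - 4·9 = 3 and Qs = 8·9 - 9 = 63.
Quantity traded falls to 3. At Q = 3 the demand price is (39 - 3)/4 = 9 and the supply price is (9 + 3)/8 = 1.5.
Deadweight loss = ½ · (9 - 1.5) · (23 - 3) = ½ · 7.5 · 20 = 75.

75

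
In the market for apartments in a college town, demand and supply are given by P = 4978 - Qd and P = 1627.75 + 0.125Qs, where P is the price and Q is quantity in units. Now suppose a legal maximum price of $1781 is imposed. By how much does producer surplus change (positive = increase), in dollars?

Rearranging demand gives Qd = 4978 - P; rearranging supply gives Qs = 8P - 13022. In a free market, 4978 - P = 8P - 13022 gives the equilibrium P* = 2000, Q* = 2978.
Because the ceiling (1781) lies below the market-clearing price, it is binding.
At P = 1781: Qd = 4978 - 1781 = 3197 and Qs = 8·1781 - 13022 = 1226.
Producer surplus without the control is ½ · (2000 - 1627.75) · 2978 = 554280.25.
With the ceiling, producers sell 1226 units at 1781, so PS = ½ · (1781 - 1627.75) · 1226 = 93942.25.
Change in producer surplus = 93942.25 - 554280.25 = -460338.

-460338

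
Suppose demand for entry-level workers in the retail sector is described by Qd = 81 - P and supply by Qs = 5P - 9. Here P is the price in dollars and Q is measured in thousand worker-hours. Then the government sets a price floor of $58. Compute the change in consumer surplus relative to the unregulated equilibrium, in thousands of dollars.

In a free market, 81 - P = 5P - 9 gives the equilibrium P* = 15, Q* = 66.
Because the floor (58) lies above the market-clearing price, it is binding.
At P = 58: Qd = 81 - 58 = 23 and Qs = 5·58 - 9 = 281.
Consumer surplus without the control is ½ · (81 - 15) · 66 = 2178.
With the floor, consumers buy 23 units at 58, so CS = ½ · (81 - 58) · 23 = 264.5.
Change in consumer surplus = 264.5 - 2178 = -1913.5.

-1913.5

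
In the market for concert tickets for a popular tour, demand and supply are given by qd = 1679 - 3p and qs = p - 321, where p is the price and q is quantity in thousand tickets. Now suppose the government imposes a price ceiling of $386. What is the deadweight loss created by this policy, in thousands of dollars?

8664

In a free market, 1679 - 3p = p - 321 gives the equilibrium p* = 500, q* = 179.
Because the ceiling (386) lies below the market-clearing price, it is binding.
At p = 386: qd = 1679 - 3·386 = 521 and qs = 386 - 321 = 65.
Quantity traded falls to 65. At q = 65 the demand price is (1679 - 65)/3 = 538 and the supply price is 321 + 65 = 386.
Deadweight loss = ½ · (538 - 386) · (179 - 65) = ½ · 152 · 114 = 8664.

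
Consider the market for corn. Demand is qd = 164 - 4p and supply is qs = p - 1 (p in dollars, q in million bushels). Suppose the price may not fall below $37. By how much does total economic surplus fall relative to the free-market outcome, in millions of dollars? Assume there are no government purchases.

160

Setting quantity demanded equal to quantity supplied, 164 - 4p = p - 1, gives p* = 33 and q* = 32.
The floor of 37 is above the equilibrium price 33, so it binds.
At p = 37: qd = 164 - 4·37 = 16 and qs = 37 - 1 = 36.
Quantity traded falls to 16. At q = 16 the demand price is (164 - 16)/4 = 37 and the supply price is 1 + 16 = 17.
Deadweight loss = ½ · (37 - 17) · (32 - 16) = ½ · 20 · 16 = 160.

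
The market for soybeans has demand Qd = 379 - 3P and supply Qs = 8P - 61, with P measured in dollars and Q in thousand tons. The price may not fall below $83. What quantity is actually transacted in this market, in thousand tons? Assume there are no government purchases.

Setting quantity demanded equal to quantity supplied, 379 - 3P = 8P - 61, gives P* = 40 and Q* = 259.
Because the floor (83) lies above the market-clearing price, it is binding.
At P = 83: Qd = 379 - 3·83 = 130 and Qs = 8·83 - 61 = 603.
The quantity actually transacted is the short side, demand: 130.

130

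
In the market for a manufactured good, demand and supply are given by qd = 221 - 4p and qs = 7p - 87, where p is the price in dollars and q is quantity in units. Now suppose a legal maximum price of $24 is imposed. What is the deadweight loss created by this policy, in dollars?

154

In a free market, 221 - 4p = 7p - 87 gives the equilibrium p* = 28, q* = 109.
Since 24 < 28, the ceiling is binding.
At p = 24: qd = 221 - 4·24 = 125 and qs = 7·24 - 87 = 81.
Quantity traded falls to 81. At q = 81 the demand price is (221 - 81)/4 = 35 and the supply price is (87 + 81)/7 = 24.
Deadweight loss = ½ · (35 - 24) · (109 - 81) = ½ · 11 · 28 = 154.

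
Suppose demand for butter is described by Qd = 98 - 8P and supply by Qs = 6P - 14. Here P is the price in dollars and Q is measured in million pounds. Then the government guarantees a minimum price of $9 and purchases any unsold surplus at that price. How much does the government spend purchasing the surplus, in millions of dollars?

Equilibrium: 98 - 8P = 6P - 14, so 112 = 14P and P* = 8, Q* = 34.
Since 9 > 8, the floor is binding.
At P = 9: Qd = 98 - 8·9 = 26 and Qs = 6·9 - 14 = 40.
Surplus = Qs - Qd = 14.
Government expenditure = surplus × support price = 14 × 9 = 126.

126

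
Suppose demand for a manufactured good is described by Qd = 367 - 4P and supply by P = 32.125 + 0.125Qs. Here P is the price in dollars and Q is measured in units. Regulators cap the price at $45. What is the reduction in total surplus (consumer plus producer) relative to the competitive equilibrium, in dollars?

588

Rearranging supply gives Qs = 8P - 257. Without the control the market clears where 367 - 4P = 8P - 257, i.e. P* = 52 and Q* = 159.
Because the ceiling (45) lies below the market-clearing price, it is binding.
At P = 45: Qd = 367 - 4·45 = 187 and Qs = 8·45 - 257 = 103.
Quantity traded falls to 103. At Q = 103 the demand price is (367 - 103)/4 = 66 and the supply price is (257 + 103)/8 = 45.
Deadweight loss = ½ · (66 - 45) · (159 - 103) = ½ · 21 · 56 = 588.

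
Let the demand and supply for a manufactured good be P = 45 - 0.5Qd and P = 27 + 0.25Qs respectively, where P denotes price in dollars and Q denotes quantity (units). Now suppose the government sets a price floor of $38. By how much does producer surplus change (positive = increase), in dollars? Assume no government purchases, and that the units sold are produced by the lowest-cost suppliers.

Rearranging demand gives Qd = 90 - 2P; rearranging supply gives Qs = 4P - 108. In a free market, 90 - 2P = 4P - 108 gives the equilibrium P* = 33, Q* = 24.
The floor of 38 is above the equilibrium price 33, so it binds.
At P = 38: Qd = 90 - 2·38 = 14 and Qs = 4·38 - 108 = 44.
Producer surplus without the control is ½ · (33 - 27) · 24 = 72.
With the floor, 14 units are sold at 38. The supply price at Q = 14 is 30.5, so PS = ½ · [(38 - 27) + (38 - 30.5)] · 14 = 129.5.
Change in producer surplus = 129.5 - 72 = 57.5.

57.5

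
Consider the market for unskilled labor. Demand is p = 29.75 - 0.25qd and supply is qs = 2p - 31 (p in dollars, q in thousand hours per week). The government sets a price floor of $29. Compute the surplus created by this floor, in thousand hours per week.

Rearranging demand gives qd = 119 - 4p. In a free market, 119 - 4p = 2p - 31 gives the equilibrium p* = 25, q* = 19.
Since 29 > 25, the floor is binding.
At p = 29: qd = 119 - 4·29 = 3 and qs = 2·29 - 31 = 27.
Surplus = qs - qd = 27 - 3 = 24.

24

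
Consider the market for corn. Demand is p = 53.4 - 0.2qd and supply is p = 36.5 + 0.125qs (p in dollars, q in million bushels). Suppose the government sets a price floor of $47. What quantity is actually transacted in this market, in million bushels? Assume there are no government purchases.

32

Rearranging demand gives qd = 267 - 5p; rearranging supply gives qs = 8p - 292. Setting quantity demanded equal to quantity supplied, 267 - 5p = 8p - 292, gives p* = 43 and q* = 52.
The floor of 47 is above the equilibrium price 43, so it binds.
At p = 47: qd = 267 - 5·47 = 32 and qs = 8·47 - 292 = 84.
The quantity actually transacted is the short side, demand: 32.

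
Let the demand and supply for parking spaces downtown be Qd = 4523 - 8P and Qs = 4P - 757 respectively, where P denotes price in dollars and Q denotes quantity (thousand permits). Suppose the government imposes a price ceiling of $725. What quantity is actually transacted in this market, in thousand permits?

1003

Equilibrium: 4523 - 8P = 4P - 757, so 5280 = 12P and P* = 440, Q* = 1003.
The ceiling of 725 is above the equilibrium price 440, so it is not binding; the market clears at P* = 440, Q* = 1003.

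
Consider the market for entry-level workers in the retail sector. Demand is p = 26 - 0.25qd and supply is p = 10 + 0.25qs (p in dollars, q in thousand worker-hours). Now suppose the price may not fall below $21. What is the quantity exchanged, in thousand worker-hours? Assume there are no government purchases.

20

Rearranging demand gives qd = 104 - 4p; rearranging supply gives qs = 4p - 40. Equilibrium: 104 - 4p = 4p - 40, so 144 = 8p and p* = 18, q* = 32.
Because the floor (21) lies above the market-clearing price, it is binding.
At p = 21: qd = 104 - 4·21 = 20 and qs = 4·21 - 40 = 44.
The quantity actually transacted is the short side, demand: 20.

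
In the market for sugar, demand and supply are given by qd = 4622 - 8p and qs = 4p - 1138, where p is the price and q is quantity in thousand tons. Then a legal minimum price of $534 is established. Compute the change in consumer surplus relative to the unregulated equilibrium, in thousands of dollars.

In a free market, 4622 - 8p = 4p - 1138 gives the equilibrium p* = 480, q* = 782.
Since 534 > 480, the floor is binding.
At p = 534: qd = 4622 - 8·534 = 350 and qs = 4·534 - 1138 = 998.
Consumer surplus without the control is ½ · (577.75 - 480) · 782 = 38220.25.
With the floor, consumers buy 350 units at 534, so CS = ½ · (577.75 - 534) · 350 = 7656.25.
Change in consumer surplus = 7656.25 - 38220.25 = -30564.

-30564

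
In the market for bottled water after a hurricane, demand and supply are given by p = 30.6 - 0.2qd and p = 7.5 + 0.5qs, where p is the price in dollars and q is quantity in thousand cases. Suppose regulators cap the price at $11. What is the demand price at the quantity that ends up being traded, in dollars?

Rearranging demand gives qd = 153 - 5p; rearranging supply gives qs = 2p - 15. Equilibrium: 153 - 5p = 2p - 15, so 168 = 7p and p* = 24, q* = 33.
Since 11 < 24, the ceiling is binding.
At p = 11: qd = 153 - 5·11 = 98 and qs = 2·11 - 15 = 7.
Only 7 units reach the market. On the demand curve, the marginal buyer's willingness to pay at q = 7 is (153 - 7)/5 = 29.2.

29.2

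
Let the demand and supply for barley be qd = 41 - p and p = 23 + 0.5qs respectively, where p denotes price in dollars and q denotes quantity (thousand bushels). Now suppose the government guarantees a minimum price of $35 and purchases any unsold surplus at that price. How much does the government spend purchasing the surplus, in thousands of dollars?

Rearranging supply gives qs = 2p - 46. Setting quantity demanded equal to quantity supplied, 41 - p = 2p - 46, gives p* = 29 and q* = 12.
The floor of 35 is above the equilibrium price 29, so it binds.
At p = 35: qd = 41 - 35 = 6 and qs = 2·35 - 46 = 24.
Surplus = qs - qd = 18.
Government expenditure = surplus × support price = 18 × 35 = 630.

630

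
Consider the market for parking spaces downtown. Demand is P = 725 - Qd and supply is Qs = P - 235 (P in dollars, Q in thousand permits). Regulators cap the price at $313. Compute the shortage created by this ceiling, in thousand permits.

334

Rearranging demand gives Qd = 725 - P. In a free market, 725 - P = P - 235 gives the equilibrium P* = 480, Q* = 245.
Since 313 < 480, the ceiling is binding.
At P = 313: Qd = 725 - 313 = 412 and Qs = 313 - 235 = 78.
Shortage = Qd - Qs = 412 - 78 = 334.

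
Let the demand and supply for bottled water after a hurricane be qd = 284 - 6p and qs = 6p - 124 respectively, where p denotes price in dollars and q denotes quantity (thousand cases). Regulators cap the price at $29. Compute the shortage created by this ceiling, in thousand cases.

Setting quantity demanded equal to quantity supplied, 284 - 6p = 6p - 124, gives p* = 34 and q* = 80.
The ceiling of 29 is below the equilibrium price 34, so it binds.
At p = 29: qd = 284 - 6·29 = 110 and qs = 6·29 - 124 = 50.
Shortage = qd - qs = 110 - 50 = 60.

60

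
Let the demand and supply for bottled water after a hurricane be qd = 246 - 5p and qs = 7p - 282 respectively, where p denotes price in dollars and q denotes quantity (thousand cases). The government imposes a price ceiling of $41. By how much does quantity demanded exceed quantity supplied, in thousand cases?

Without the control the market clears where 246 - 5p = 7p - 282, i.e. p* = 44 and q* = 26.
Because the ceiling (41) lies below the market-clearing price, it is binding.
At p = 41: qd = 246 - 5·41 = 41 and qs = 7·41 - 282 = 5.
Shortage = qd - qs = 41 - 5 = 36.

36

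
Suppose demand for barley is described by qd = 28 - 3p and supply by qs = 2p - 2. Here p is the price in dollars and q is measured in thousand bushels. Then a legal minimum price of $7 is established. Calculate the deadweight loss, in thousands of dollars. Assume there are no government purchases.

3.75

Equilibrium: 28 - 3p = 2p - 2, so 30 = 5p and p* = 6, q* = 10.
Since 7 > 6, the floor is binding.
At p = 7: qd = 28 - 3·7 = 7 and qs = 2·7 - 2 = 12.
Quantity traded falls to 7. At q = 7 the demand price is (28 - 7)/3 = 7 and the supply price is (2 + 7)/2 = 4.5.
Deadweight loss = ½ · (7 - 4.5) · (10 - 7) = ½ · 2.5 · 3 = 3.75.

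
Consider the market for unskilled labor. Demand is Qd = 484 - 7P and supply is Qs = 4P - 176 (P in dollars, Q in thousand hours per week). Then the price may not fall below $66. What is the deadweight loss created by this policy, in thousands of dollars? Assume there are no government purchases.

346.5

In a free market, 484 - 7P = 4P - 176 gives the equilibrium P* = 60, Q* = 64.
The floor of 66 is above the equilibrium price 60, so it binds.
At P = 66: Qd = 484 - 7·66 = 22 and Qs = 4·66 - 176 = 88.
Quantity traded falls to 22. At Q = 22 the demand price is (484 - 22)/7 = 66 and the supply price is (176 + 22)/4 = 49.5.
Deadweight loss = ½ · (66 - 49.5) · (64 - 22) = ½ · 16.5 · 42 = 346.5.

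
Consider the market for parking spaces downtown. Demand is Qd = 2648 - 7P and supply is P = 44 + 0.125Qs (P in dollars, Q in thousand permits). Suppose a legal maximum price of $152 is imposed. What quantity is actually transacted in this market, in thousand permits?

Rearranging supply gives Qs = 8P - 352. In a free market, 2648 - 7P = 8P - 352 gives the equilibrium P* = 200, Q* = 1248.
The ceiling of 152 is below the equilibrium price 200, so it binds.
At P = 152: Qd = 2648 - 7·152 = 1584 and Qs = 8·152 - 352 = 864.
The quantity actually transacted is the short side, supply: 864.

864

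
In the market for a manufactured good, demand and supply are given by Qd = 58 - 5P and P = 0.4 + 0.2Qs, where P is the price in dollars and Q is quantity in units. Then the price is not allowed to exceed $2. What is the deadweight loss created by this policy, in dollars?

Rearranging supply gives Qs = 5P - 2. In a free market, 58 - 5P = 5P - 2 gives the equilibrium P* = 6, Q* = 28.
The ceiling of 2 is below the equilibrium price 6, so it binds.
At P = 2: Qd = 58 - 5·2 = 48 and Qs = 5·2 - 2 = 8.
Quantity traded falls to 8. At Q = 8 the demand price is (58 - 8)/5 = 10 and the supply price is (2 + 8)/5 = 2.
Deadweight loss = ½ · (10 - 2) · (28 - 8) = ½ · 8 · 20 = 80.

80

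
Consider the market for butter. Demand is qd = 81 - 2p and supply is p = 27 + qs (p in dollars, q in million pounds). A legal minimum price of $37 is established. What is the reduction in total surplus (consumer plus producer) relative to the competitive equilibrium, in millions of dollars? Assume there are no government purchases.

Rearranging supply gives qs = p - 27. Equilibrium: 81 - 2p = p - 27, so 108 = 3p and p* = 36, q* = 9.
Since 37 > 36, the floor is binding.
At p = 37: qd = 81 - 2·37 = 7 and qs = 37 - 27 = 10.
Quantity traded falls to 7. At q = 7 the demand price is (81 - 7)/2 = 37 and the supply price is 27 + 7 = 34.
Deadweight loss = ½ · (37 - 34) · (9 - 7) = ½ · 3 · 2 = 3.

3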